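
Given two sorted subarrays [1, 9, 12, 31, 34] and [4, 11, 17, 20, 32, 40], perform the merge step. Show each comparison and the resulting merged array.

Merging process:

Compare 1 vs 4: take 1 from left. Merged: [1]
Compare 9 vs 4: take 4 from right. Merged: [1, 4]
Compare 9 vs 11: take 9 from left. Merged: [1, 4, 9]
Compare 12 vs 11: take 11 from right. Merged: [1, 4, 9, 11]
Compare 12 vs 17: take 12 from left. Merged: [1, 4, 9, 11, 12]
Compare 31 vs 17: take 17 from right. Merged: [1, 4, 9, 11, 12, 17]
Compare 31 vs 20: take 20 from right. Merged: [1, 4, 9, 11, 12, 17, 20]
Compare 31 vs 32: take 31 from left. Merged: [1, 4, 9, 11, 12, 17, 20, 31]
Compare 34 vs 32: take 32 from right. Merged: [1, 4, 9, 11, 12, 17, 20, 31, 32]
Compare 34 vs 40: take 34 from left. Merged: [1, 4, 9, 11, 12, 17, 20, 31, 32, 34]
Append remaining from right: [40]. Merged: [1, 4, 9, 11, 12, 17, 20, 31, 32, 34, 40]

Final merged array: [1, 4, 9, 11, 12, 17, 20, 31, 32, 34, 40]
Total comparisons: 10

The merged array is [1, 4, 9, 11, 12, 17, 20, 31, 32, 34, 40], requiring 10 comparisons. The merge step runs in O(n) time where n is the total number of elements.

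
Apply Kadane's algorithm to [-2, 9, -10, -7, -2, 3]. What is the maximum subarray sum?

Using Kadane's algorithm on [-2, 9, -10, -7, -2, 3]:

Scanning through the array:
Position 1 (value 9): max_ending_here = 9, max_so_far = 9
Position 2 (value -10): max_ending_here = -1, max_so_far = 9
Position 3 (value -7): max_ending_here = -7, max_so_far = 9
Position 4 (value -2): max_ending_here = -2, max_so_far = 9
Position 5 (value 3): max_ending_here = 3, max_so_far = 9

Maximum subarray: [9]
Maximum sum: 9

The maximum subarray is [9] with sum 9. This subarray runs from index 1 to index 1.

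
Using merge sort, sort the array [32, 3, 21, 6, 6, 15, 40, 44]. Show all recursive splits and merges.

Merge sort trace:

Split: [32, 3, 21, 6, 6, 15, 40, 44] -> [32, 3, 21, 6] and [6, 15, 40, 44]
  Split: [32, 3, 21, 6] -> [32, 3] and [21, 6]
    Split: [32, 3] -> [32] and [3]
    Merge: [32] + [3] -> [3, 32]
    Split: [21, 6] -> [21] and [6]
    Merge: [21] + [6] -> [6, 21]
  Merge: [3, 32] + [6, 21] -> [3, 6, 21, 32]
  Split: [6, 15, 40, 44] -> [6, 15] and [40, 44]
    Split: [6, 15] -> [6] and [15]
    Merge: [6] + [15] -> [6, 15]
    Split: [40, 44] -> [40] and [44]
    Merge: [40] + [44] -> [40, 44]
  Merge: [6, 15] + [40, 44] -> [6, 15, 40, 44]
Merge: [3, 6, 21, 32] + [6, 15, 40, 44] -> [3, 6, 6, 15, 21, 32, 40, 44]

Final sorted array: [3, 6, 6, 15, 21, 32, 40, 44]

The merge sort proceeds by recursively splitting the array and merging sorted halves.
After all merges, the sorted array is [3, 6, 6, 15, 21, 32, 40, 44].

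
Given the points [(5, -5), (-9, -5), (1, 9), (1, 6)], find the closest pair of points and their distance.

Computing all pairwise distances among 4 points:

d((5, -5), (-9, -5)) = 14.0
d((5, -5), (1, 9)) = 14.5602
d((5, -5), (1, 6)) = 11.7047
d((-9, -5), (1, 9)) = 17.2047
d((-9, -5), (1, 6)) = 14.8661
d((1, 9), (1, 6)) = 3.0 <-- minimum

Closest pair: (1, 9) and (1, 6) with distance 3.0

The closest pair is (1, 9) and (1, 6) with Euclidean distance 3.0. For 4 points, brute-force pairwise comparison is shown above. For large n, the divide-and-conquer algorithm (sort by x, recurse on halves, check the dividing strip) achieves O(n log n).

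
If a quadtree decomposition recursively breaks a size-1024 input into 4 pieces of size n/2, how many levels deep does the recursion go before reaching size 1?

For divide and conquer with division factor 2:

Problem sizes at each level:
Level 0: 1024
Level 1: 512
Level 2: 256
Level 3: 128
Level 4: 64
Level 5: 32
Level 6: 16
Level 7: 8
Level 8: 4
Level 9: 2
Level 10: 1

The root is level 0 and the size-1 base case is level 10 (the tree spans levels 0 through 10, i.e. 11 levels counting the root), so the depth is the number of divisions: log_2(1024) = 10

The recursion tree depth is log_2(1024) = 10. At each level, the problem size is divided by 2, so it takes 10 divisions to reduce to a base case of size 1. The algorithm makes 4 recursive calls at each level.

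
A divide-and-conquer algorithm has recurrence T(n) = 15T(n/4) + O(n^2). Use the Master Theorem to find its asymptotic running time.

Master Theorem for T(n) = 15T(n/4) + O(n^2):

a = 15, b = 4, c = 2
log_b(a) = log_4(15) = 1.9534

Case 3: c = 2 > log_4(15) = 1.9534
T(n) = O(n^2) = O(n^2)

For T(n) = 15T(n/4) + O(n^2): log_4(15) = 1.9534. This is Case 3 of the Master Theorem (c > log_b(a), work dominated by root), giving O(n^2).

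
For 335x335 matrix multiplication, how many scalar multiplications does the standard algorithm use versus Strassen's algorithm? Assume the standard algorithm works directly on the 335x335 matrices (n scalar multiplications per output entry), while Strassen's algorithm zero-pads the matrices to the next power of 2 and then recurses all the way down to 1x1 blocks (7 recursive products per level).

Matrix multiplication for 335x335 matrices:

Strassen's algorithm requires power-of-2 dimensions. Pad 335x335 to 512x512 (next power of 2).

Standard algorithm: 335^3 = 37595375 multiplications
Strassen's algorithm: 7^(log2(512)) = 7^9 = 40353607 multiplications
Difference: 37595375 - 40353607 = -2758232 (Strassen uses MORE here due to padding overhead — for small or just-over-power-of-2 n, padding can outweigh the per-level savings)

Standard: 37595375 multiplications (335^3). Strassen: 40353607 multiplications (7^9, after padding to 512x512). Strassen reduces 8 recursive multiplications to 7 at each level.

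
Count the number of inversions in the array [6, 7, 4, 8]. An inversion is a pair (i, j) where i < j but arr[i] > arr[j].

Finding inversions in [6, 7, 4, 8]:

(0, 2): arr[0]=6 > arr[2]=4
(1, 2): arr[1]=7 > arr[2]=4

Total inversions: 2

The array has 2 inversion(s): (0,2), (1,2). Each pair (i,j) satisfies i < j and arr[i] > arr[j].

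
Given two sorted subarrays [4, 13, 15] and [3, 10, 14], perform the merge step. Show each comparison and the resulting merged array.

Merging process:

Compare 4 vs 3: take 3 from right. Merged: [3]
Compare 4 vs 10: take 4 from left. Merged: [3, 4]
Compare 13 vs 10: take 10 from right. Merged: [3, 4, 10]
Compare 13 vs 14: take 13 from left. Merged: [3, 4, 10, 13]
Compare 15 vs 14: take 14 from right. Merged: [3, 4, 10, 13, 14]
Append remaining from left: [15]. Merged: [3, 4, 10, 13, 14, 15]

Final merged array: [3, 4, 10, 13, 14, 15]
Total comparisons: 5

The merged array is [3, 4, 10, 13, 14, 15], requiring 5 comparisons. The merge step runs in O(n) time where n is the total number of elements.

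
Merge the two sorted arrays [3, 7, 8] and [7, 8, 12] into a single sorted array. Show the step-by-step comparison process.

Merging process:

Compare 3 vs 7: take 3 from left. Merged: [3]
Compare 7 vs 7: take 7 from left. Merged: [3, 7]
Compare 8 vs 7: take 7 from right. Merged: [3, 7, 7]
Compare 8 vs 8: take 8 from left. Merged: [3, 7, 7, 8]
Append remaining from right: [8, 12]. Merged: [3, 7, 7, 8, 8, 12]

Final merged array: [3, 7, 7, 8, 8, 12]
Total comparisons: 4

The merged array is [3, 7, 7, 8, 8, 12], requiring 4 comparisons. The merge step runs in O(n) time where n is the total number of elements.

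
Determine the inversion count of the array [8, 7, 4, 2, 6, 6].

Finding inversions in [8, 7, 4, 2, 6, 6]:

(0, 1): arr[0]=8 > arr[1]=7
(0, 2): arr[0]=8 > arr[2]=4
(0, 3): arr[0]=8 > arr[3]=2
(0, 4): arr[0]=8 > arr[4]=6
(0, 5): arr[0]=8 > arr[5]=6
(1, 2): arr[1]=7 > arr[2]=4
(1, 3): arr[1]=7 > arr[3]=2
(1, 4): arr[1]=7 > arr[4]=6
(1, 5): arr[1]=7 > arr[5]=6
(2, 3): arr[2]=4 > arr[3]=2

Total inversions: 10

The array has 10 inversion(s): (0,1), (0,2), (0,3), (0,4), (0,5), (1,2), (1,3), (1,4), (1,5), (2,3). Each pair (i,j) satisfies i < j and arr[i] > arr[j].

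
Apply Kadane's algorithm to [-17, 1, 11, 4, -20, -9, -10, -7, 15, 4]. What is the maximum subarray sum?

Using Kadane's algorithm on [-17, 1, 11, 4, -20, -9, -10, -7, 15, 4]:

Scanning through the array:
Position 1 (value 1): max_ending_here = 1, max_so_far = 1
Position 2 (value 11): max_ending_here = 12, max_so_far = 12
Position 3 (value 4): max_ending_here = 16, max_so_far = 16
Position 4 (value -20): max_ending_here = -4, max_so_far = 16
Position 5 (value -9): max_ending_here = -9, max_so_far = 16
Position 6 (value -10): max_ending_here = -10, max_so_far = 16
Position 7 (value -7): max_ending_here = -7, max_so_far = 16
Position 8 (value 15): max_ending_here = 15, max_so_far = 16
Position 9 (value 4): max_ending_here = 19, max_so_far = 19

Maximum subarray: [15, 4]
Maximum sum: 19

The maximum subarray is [15, 4] with sum 19. This subarray runs from index 8 to index 9.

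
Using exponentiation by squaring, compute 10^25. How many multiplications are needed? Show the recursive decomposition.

Computing 10^25 by squaring (build up from 10^1; each line after the first costs one multiplication):

10^1 = 10
10^2 = (10^1)^2 = 10^2 = 100
10^3 = 10 * 10^2 = 10 * 100 = 1000
10^6 = (10^3)^2 = 1000^2 = 1000000
10^12 = (10^6)^2 = 1000000^2 = 1000000000000
10^24 = (10^12)^2 = 1000000000000^2 = 1000000000000000000000000
10^25 = 10 * 10^24 = 10 * 1000000000000000000000000 = 10000000000000000000000000

Result: 10000000000000000000000000
Multiplications needed: 6 (6 lines after 10^1)

10^25 = 10000000000000000000000000. Using exponentiation by squaring, this requires 6 multiplications. The key idea: if the exponent is even, square the half-power; if odd, multiply by the base once.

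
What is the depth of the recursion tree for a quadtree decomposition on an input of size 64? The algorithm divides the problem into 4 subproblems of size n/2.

For divide and conquer with division factor 2:

Problem sizes at each level:
Level 0: 64
Level 1: 32
Level 2: 16
Level 3: 8
Level 4: 4
Level 5: 2
Level 6: 1

The root is level 0 and the size-1 base case is level 6 (the tree spans levels 0 through 6, i.e. 7 levels counting the root), so the depth is the number of divisions: log_2(64) = 6

The recursion tree depth is log_2(64) = 6. At each level, the problem size is divided by 2, so it takes 6 divisions to reduce to a base case of size 1. The algorithm makes 4 recursive calls at each level.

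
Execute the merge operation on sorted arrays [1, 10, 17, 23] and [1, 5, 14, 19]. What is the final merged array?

Merging process:

Compare 1 vs 1: take 1 from left. Merged: [1]
Compare 10 vs 1: take 1 from right. Merged: [1, 1]
Compare 10 vs 5: take 5 from right. Merged: [1, 1, 5]
Compare 10 vs 14: take 10 from left. Merged: [1, 1, 5, 10]
Compare 17 vs 14: take 14 from right. Merged: [1, 1, 5, 10, 14]
Compare 17 vs 19: take 17 from left. Merged: [1, 1, 5, 10, 14, 17]
Compare 23 vs 19: take 19 from right. Merged: [1, 1, 5, 10, 14, 17, 19]
Append remaining from left: [23]. Merged: [1, 1, 5, 10, 14, 17, 19, 23]

Final merged array: [1, 1, 5, 10, 14, 17, 19, 23]
Total comparisons: 7

The merged array is [1, 1, 5, 10, 14, 17, 19, 23], requiring 7 comparisons. The merge step runs in O(n) time where n is the total number of elements.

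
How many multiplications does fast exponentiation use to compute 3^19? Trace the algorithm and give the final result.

Computing 3^19 by squaring (build up from 3^1; each line after the first costs one multiplication):

3^1 = 3
3^2 = (3^1)^2 = 3^2 = 9
3^4 = (3^2)^2 = 9^2 = 81
3^8 = (3^4)^2 = 81^2 = 6561
3^9 = 3 * 3^8 = 3 * 6561 = 19683
3^18 = (3^9)^2 = 19683^2 = 387420489
3^19 = 3 * 3^18 = 3 * 387420489 = 1162261467

Result: 1162261467
Multiplications needed: 6 (6 lines after 3^1)

3^19 = 1162261467. Using exponentiation by squaring, this requires 6 multiplications. The key idea: if the exponent is even, square the half-power; if odd, multiply by the base once.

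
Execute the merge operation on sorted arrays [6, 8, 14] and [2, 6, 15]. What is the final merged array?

Merging process:

Compare 6 vs 2: take 2 from right. Merged: [2]
Compare 6 vs 6: take 6 from left. Merged: [2, 6]
Compare 8 vs 6: take 6 from right. Merged: [2, 6, 6]
Compare 8 vs 15: take 8 from left. Merged: [2, 6, 6, 8]
Compare 14 vs 15: take 14 from left. Merged: [2, 6, 6, 8, 14]
Append remaining from right: [15]. Merged: [2, 6, 6, 8, 14, 15]

Final merged array: [2, 6, 6, 8, 14, 15]
Total comparisons: 5

The merged array is [2, 6, 6, 8, 14, 15], requiring 5 comparisons. The merge step runs in O(n) time where n is the total number of elements.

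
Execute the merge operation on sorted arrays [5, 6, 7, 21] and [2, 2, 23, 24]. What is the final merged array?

Merging process:

Compare 5 vs 2: take 2 from right. Merged: [2]
Compare 5 vs 2: take 2 from right. Merged: [2, 2]
Compare 5 vs 23: take 5 from left. Merged: [2, 2, 5]
Compare 6 vs 23: take 6 from left. Merged: [2, 2, 5, 6]
Compare 7 vs 23: take 7 from left. Merged: [2, 2, 5, 6, 7]
Compare 21 vs 23: take 21 from left. Merged: [2, 2, 5, 6, 7, 21]
Append remaining from right: [23, 24]. Merged: [2, 2, 5, 6, 7, 21, 23, 24]

Final merged array: [2, 2, 5, 6, 7, 21, 23, 24]
Total comparisons: 6

The merged array is [2, 2, 5, 6, 7, 21, 23, 24], requiring 6 comparisons. The merge step runs in O(n) time where n is the total number of elements.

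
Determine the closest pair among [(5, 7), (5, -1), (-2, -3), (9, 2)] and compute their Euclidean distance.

Computing all pairwise distances among 4 points:

d((5, 7), (5, -1)) = 8.0
d((5, 7), (-2, -3)) = 12.2066
d((5, 7), (9, 2)) = 6.4031
d((5, -1), (-2, -3)) = 7.2801
d((5, -1), (9, 2)) = 5.0 <-- minimum
d((-2, -3), (9, 2)) = 12.083

Closest pair: (5, -1) and (9, 2) with distance 5.0

The closest pair is (5, -1) and (9, 2) with Euclidean distance 5.0. For 4 points, brute-force pairwise comparison is shown above. For large n, the divide-and-conquer algorithm (sort by x, recurse on halves, check the dividing strip) achieves O(n log n).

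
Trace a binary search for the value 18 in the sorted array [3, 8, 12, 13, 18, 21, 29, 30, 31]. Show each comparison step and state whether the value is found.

Binary search for 18 in [3, 8, 12, 13, 18, 21, 29, 30, 31]:

lo=0, hi=8, mid=4, arr[mid]=18 -> Found target at index 4!

Binary search finds 18 at index 4 after 1 comparisons. The search repeatedly halves the search space by comparing with the middle element.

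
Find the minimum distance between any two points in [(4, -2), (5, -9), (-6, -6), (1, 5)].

Computing all pairwise distances among 4 points:

d((4, -2), (5, -9)) = 7.0711 <-- minimum
d((4, -2), (-6, -6)) = 10.7703
d((4, -2), (1, 5)) = 7.6158
d((5, -9), (-6, -6)) = 11.4018
d((5, -9), (1, 5)) = 14.5602
d((-6, -6), (1, 5)) = 13.0384

Closest pair: (4, -2) and (5, -9) with distance 7.0711

The closest pair is (4, -2) and (5, -9) with Euclidean distance 7.0711. For 4 points, brute-force pairwise comparison is shown above. For large n, the divide-and-conquer algorithm (sort by x, recurse on halves, check the dividing strip) achieves O(n log n).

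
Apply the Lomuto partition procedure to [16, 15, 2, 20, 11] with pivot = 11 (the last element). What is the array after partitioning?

Lomuto partition with pivot = 11:

Initial array: [16, 15, 2, 20, 11]

arr[0]=16 > 11: no swap
arr[1]=15 > 11: no swap
arr[2]=2 <= 11: swap with position 0, array becomes [2, 15, 16, 20, 11]
arr[3]=20 > 11: no swap

Place pivot at position 1: [2, 11, 16, 20, 15]
Pivot position: 1

After partitioning with pivot 11, the array becomes [2, 11, 16, 20, 15]. The pivot is placed at index 1. All elements to the left of the pivot are <= 11, and all elements to the right are > 11.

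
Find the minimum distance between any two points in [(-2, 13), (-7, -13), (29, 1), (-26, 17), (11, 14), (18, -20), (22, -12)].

Computing all pairwise distances among 7 points:

d((-2, 13), (-7, -13)) = 26.4764
d((-2, 13), (29, 1)) = 33.2415
d((-2, 13), (-26, 17)) = 24.3311
d((-2, 13), (11, 14)) = 13.0384
d((-2, 13), (18, -20)) = 38.5876
d((-2, 13), (22, -12)) = 34.6554
d((-7, -13), (29, 1)) = 38.6264
d((-7, -13), (-26, 17)) = 35.5106
d((-7, -13), (11, 14)) = 32.45
d((-7, -13), (18, -20)) = 25.9615
d((-7, -13), (22, -12)) = 29.0172
d((29, 1), (-26, 17)) = 57.28
d((29, 1), (11, 14)) = 22.2036
d((29, 1), (18, -20)) = 23.7065
d((29, 1), (22, -12)) = 14.7648
d((-26, 17), (11, 14)) = 37.1214
d((-26, 17), (18, -20)) = 57.4891
d((-26, 17), (22, -12)) = 56.0803
d((11, 14), (18, -20)) = 34.7131
d((11, 14), (22, -12)) = 28.2312
d((18, -20), (22, -12)) = 8.9443 <-- minimum

Closest pair: (18, -20) and (22, -12) with distance 8.9443

The closest pair is (18, -20) and (22, -12) with Euclidean distance 8.9443. For 7 points, brute-force pairwise comparison is shown above. For large n, the divide-and-conquer algorithm (sort by x, recurse on halves, check the dividing strip) achieves O(n log n).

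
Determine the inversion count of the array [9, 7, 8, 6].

Finding inversions in [9, 7, 8, 6]:

(0, 1): arr[0]=9 > arr[1]=7
(0, 2): arr[0]=9 > arr[2]=8
(0, 3): arr[0]=9 > arr[3]=6
(1, 3): arr[1]=7 > arr[3]=6
(2, 3): arr[2]=8 > arr[3]=6

Total inversions: 5

The array has 5 inversion(s): (0,1), (0,2), (0,3), (1,3), (2,3). Each pair (i,j) satisfies i < j and arr[i] > arr[j].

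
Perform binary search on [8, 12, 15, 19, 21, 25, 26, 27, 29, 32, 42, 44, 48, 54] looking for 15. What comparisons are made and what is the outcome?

Binary search for 15 in [8, 12, 15, 19, 21, 25, 26, 27, 29, 32, 42, 44, 48, 54]:

lo=0, hi=13, mid=6, arr[mid]=26 -> 26 > 15, search left half
lo=0, hi=5, mid=2, arr[mid]=15 -> Found target at index 2!

Binary search finds 15 at index 2 after 2 comparisons. The search repeatedly halves the search space by comparing with the middle element.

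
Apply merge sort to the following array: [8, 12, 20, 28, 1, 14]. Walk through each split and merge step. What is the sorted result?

Merge sort trace:

Split: [8, 12, 20, 28, 1, 14] -> [8, 12, 20] and [28, 1, 14]
  Split: [8, 12, 20] -> [8] and [12, 20]
    Split: [12, 20] -> [12] and [20]
    Merge: [12] + [20] -> [12, 20]
  Merge: [8] + [12, 20] -> [8, 12, 20]
  Split: [28, 1, 14] -> [28] and [1, 14]
    Split: [1, 14] -> [1] and [14]
    Merge: [1] + [14] -> [1, 14]
  Merge: [28] + [1, 14] -> [1, 14, 28]
Merge: [8, 12, 20] + [1, 14, 28] -> [1, 8, 12, 14, 20, 28]

Final sorted array: [1, 8, 12, 14, 20, 28]

The merge sort proceeds by recursively splitting the array and merging sorted halves.
After all merges, the sorted array is [1, 8, 12, 14, 20, 28].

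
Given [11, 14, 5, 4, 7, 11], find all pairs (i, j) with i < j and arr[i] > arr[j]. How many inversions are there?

Finding inversions in [11, 14, 5, 4, 7, 11]:

(0, 2): arr[0]=11 > arr[2]=5
(0, 3): arr[0]=11 > arr[3]=4
(0, 4): arr[0]=11 > arr[4]=7
(1, 2): arr[1]=14 > arr[2]=5
(1, 3): arr[1]=14 > arr[3]=4
(1, 4): arr[1]=14 > arr[4]=7
(1, 5): arr[1]=14 > arr[5]=11
(2, 3): arr[2]=5 > arr[3]=4

Total inversions: 8

The array has 8 inversion(s): (0,2), (0,3), (0,4), (1,2), (1,3), (1,4), (1,5), (2,3). Each pair (i,j) satisfies i < j and arr[i] > arr[j].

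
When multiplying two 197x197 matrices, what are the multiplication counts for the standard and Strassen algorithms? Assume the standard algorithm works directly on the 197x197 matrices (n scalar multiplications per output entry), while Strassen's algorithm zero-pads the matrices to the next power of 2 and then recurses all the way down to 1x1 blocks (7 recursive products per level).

Matrix multiplication for 197x197 matrices:

Strassen's algorithm requires power-of-2 dimensions. Pad 197x197 to 256x256 (next power of 2).

Standard algorithm: 197^3 = 7645373 multiplications
Strassen's algorithm: 7^(log2(256)) = 7^8 = 5764801 multiplications
Savings: 7645373 - 5764801 = 1880572 multiplications

Standard: 7645373 multiplications (197^3). Strassen: 5764801 multiplications (7^8, after padding to 256x256). Strassen reduces 8 recursive multiplications to 7 at each level.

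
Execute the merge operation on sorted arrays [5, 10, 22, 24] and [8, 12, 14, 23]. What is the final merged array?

Merging process:

Compare 5 vs 8: take 5 from left. Merged: [5]
Compare 10 vs 8: take 8 from right. Merged: [5, 8]
Compare 10 vs 12: take 10 from left. Merged: [5, 8, 10]
Compare 22 vs 12: take 12 from right. Merged: [5, 8, 10, 12]
Compare 22 vs 14: take 14 from right. Merged: [5, 8, 10, 12, 14]
Compare 22 vs 23: take 22 from left. Merged: [5, 8, 10, 12, 14, 22]
Compare 24 vs 23: take 23 from right. Merged: [5, 8, 10, 12, 14, 22, 23]
Append remaining from left: [24]. Merged: [5, 8, 10, 12, 14, 22, 23, 24]

Final merged array: [5, 8, 10, 12, 14, 22, 23, 24]
Total comparisons: 7

The merged array is [5, 8, 10, 12, 14, 22, 23, 24], requiring 7 comparisons. The merge step runs in O(n) time where n is the total number of elements.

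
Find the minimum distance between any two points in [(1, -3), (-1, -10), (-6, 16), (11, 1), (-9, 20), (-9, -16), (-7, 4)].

Computing all pairwise distances among 7 points:

d((1, -3), (-1, -10)) = 7.2801
d((1, -3), (-6, 16)) = 20.2485
d((1, -3), (11, 1)) = 10.7703
d((1, -3), (-9, 20)) = 25.0799
d((1, -3), (-9, -16)) = 16.4012
d((1, -3), (-7, 4)) = 10.6301
d((-1, -10), (-6, 16)) = 26.4764
d((-1, -10), (11, 1)) = 16.2788
d((-1, -10), (-9, 20)) = 31.0483
d((-1, -10), (-9, -16)) = 10.0
d((-1, -10), (-7, 4)) = 15.2315
d((-6, 16), (11, 1)) = 22.6716
d((-6, 16), (-9, 20)) = 5.0 <-- minimum
d((-6, 16), (-9, -16)) = 32.1403
d((-6, 16), (-7, 4)) = 12.0416
d((11, 1), (-9, 20)) = 27.5862
d((11, 1), (-9, -16)) = 26.2488
d((11, 1), (-7, 4)) = 18.2483
d((-9, 20), (-9, -16)) = 36.0
d((-9, 20), (-7, 4)) = 16.1245
d((-9, -16), (-7, 4)) = 20.0998

Closest pair: (-6, 16) and (-9, 20) with distance 5.0

The closest pair is (-6, 16) and (-9, 20) with Euclidean distance 5.0. For 7 points, brute-force pairwise comparison is shown above. For large n, the divide-and-conquer algorithm (sort by x, recurse on halves, check the dividing strip) achieves O(n log n).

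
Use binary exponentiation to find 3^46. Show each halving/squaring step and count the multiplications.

Computing 3^46 by squaring (build up from 3^1; each line after the first costs one multiplication):

3^1 = 3
3^2 = (3^1)^2 = 3^2 = 9
3^4 = (3^2)^2 = 9^2 = 81
3^5 = 3 * 3^4 = 3 * 81 = 243
3^10 = (3^5)^2 = 243^2 = 59049
3^11 = 3 * 3^10 = 3 * 59049 = 177147
3^22 = (3^11)^2 = 177147^2 = 31381059609
3^23 = 3 * 3^22 = 3 * 31381059609 = 94143178827
3^46 = (3^23)^2 = 94143178827^2 = 8862938119652501095929

Result: 8862938119652501095929
Multiplications needed: 8 (8 lines after 3^1)

3^46 = 8862938119652501095929. Using exponentiation by squaring, this requires 8 multiplications. The key idea: if the exponent is even, square the half-power; if odd, multiply by the base once.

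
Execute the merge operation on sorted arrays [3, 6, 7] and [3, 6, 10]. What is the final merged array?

Merging process:

Compare 3 vs 3: take 3 from left. Merged: [3]
Compare 6 vs 3: take 3 from right. Merged: [3, 3]
Compare 6 vs 6: take 6 from left. Merged: [3, 3, 6]
Compare 7 vs 6: take 6 from right. Merged: [3, 3, 6, 6]
Compare 7 vs 10: take 7 from left. Merged: [3, 3, 6, 6, 7]
Append remaining from right: [10]. Merged: [3, 3, 6, 6, 7, 10]

Final merged array: [3, 3, 6, 6, 7, 10]
Total comparisons: 5

The merged array is [3, 3, 6, 6, 7, 10], requiring 5 comparisons. The merge step runs in O(n) time where n is the total number of elements.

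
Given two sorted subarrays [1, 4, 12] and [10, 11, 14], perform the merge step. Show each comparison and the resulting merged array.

Merging process:

Compare 1 vs 10: take 1 from left. Merged: [1]
Compare 4 vs 10: take 4 from left. Merged: [1, 4]
Compare 12 vs 10: take 10 from right. Merged: [1, 4, 10]
Compare 12 vs 11: take 11 from right. Merged: [1, 4, 10, 11]
Compare 12 vs 14: take 12 from left. Merged: [1, 4, 10, 11, 12]
Append remaining from right: [14]. Merged: [1, 4, 10, 11, 12, 14]

Final merged array: [1, 4, 10, 11, 12, 14]
Total comparisons: 5

The merged array is [1, 4, 10, 11, 12, 14], requiring 5 comparisons. The merge step runs in O(n) time where n is the total number of elements.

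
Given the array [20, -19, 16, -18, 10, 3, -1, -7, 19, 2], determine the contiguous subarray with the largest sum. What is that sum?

Using Kadane's algorithm on [20, -19, 16, -18, 10, 3, -1, -7, 19, 2]:

Scanning through the array:
Position 1 (value -19): max_ending_here = 1, max_so_far = 20
Position 2 (value 16): max_ending_here = 17, max_so_far = 20
Position 3 (value -18): max_ending_here = -1, max_so_far = 20
Position 4 (value 10): max_ending_here = 10, max_so_far = 20
Position 5 (value 3): max_ending_here = 13, max_so_far = 20
Position 6 (value -1): max_ending_here = 12, max_so_far = 20
Position 7 (value -7): max_ending_here = 5, max_so_far = 20
Position 8 (value 19): max_ending_here = 24, max_so_far = 24
Position 9 (value 2): max_ending_here = 26, max_so_far = 26

Maximum subarray: [10, 3, -1, -7, 19, 2]
Maximum sum: 26

The maximum subarray is [10, 3, -1, -7, 19, 2] with sum 26. This subarray runs from index 4 to index 9.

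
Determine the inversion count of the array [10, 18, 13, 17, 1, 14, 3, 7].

Finding inversions in [10, 18, 13, 17, 1, 14, 3, 7]:

(0, 4): arr[0]=10 > arr[4]=1
(0, 6): arr[0]=10 > arr[6]=3
(0, 7): arr[0]=10 > arr[7]=7
(1, 2): arr[1]=18 > arr[2]=13
(1, 3): arr[1]=18 > arr[3]=17
(1, 4): arr[1]=18 > arr[4]=1
(1, 5): arr[1]=18 > arr[5]=14
(1, 6): arr[1]=18 > arr[6]=3
(1, 7): arr[1]=18 > arr[7]=7
(2, 4): arr[2]=13 > arr[4]=1
(2, 6): arr[2]=13 > arr[6]=3
(2, 7): arr[2]=13 > arr[7]=7
(3, 4): arr[3]=17 > arr[4]=1
(3, 5): arr[3]=17 > arr[5]=14
(3, 6): arr[3]=17 > arr[6]=3
(3, 7): arr[3]=17 > arr[7]=7
(5, 6): arr[5]=14 > arr[6]=3
(5, 7): arr[5]=14 > arr[7]=7

Total inversions: 18

The array has 18 inversion(s): (0,4), (0,6), (0,7), (1,2), (1,3), (1,4), (1,5), (1,6), (1,7), (2,4), (2,6), (2,7), (3,4), (3,5), (3,6), (3,7), (5,6), (5,7). Each pair (i,j) satisfies i < j and arr[i] > arr[j].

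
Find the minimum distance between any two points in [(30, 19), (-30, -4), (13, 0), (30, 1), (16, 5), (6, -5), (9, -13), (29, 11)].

Computing all pairwise distances among 8 points:

d((30, 19), (-30, -4)) = 64.2573
d((30, 19), (13, 0)) = 25.4951
d((30, 19), (30, 1)) = 18.0
d((30, 19), (16, 5)) = 19.799
d((30, 19), (6, -5)) = 33.9411
d((30, 19), (9, -13)) = 38.2753
d((30, 19), (29, 11)) = 8.0623
d((-30, -4), (13, 0)) = 43.1856
d((-30, -4), (30, 1)) = 60.208
d((-30, -4), (16, 5)) = 46.8722
d((-30, -4), (6, -5)) = 36.0139
d((-30, -4), (9, -13)) = 40.025
d((-30, -4), (29, 11)) = 60.8769
d((13, 0), (30, 1)) = 17.0294
d((13, 0), (16, 5)) = 5.831 <-- minimum
d((13, 0), (6, -5)) = 8.6023
d((13, 0), (9, -13)) = 13.6015
d((13, 0), (29, 11)) = 19.4165
d((30, 1), (16, 5)) = 14.5602
d((30, 1), (6, -5)) = 24.7386
d((30, 1), (9, -13)) = 25.2389
d((30, 1), (29, 11)) = 10.0499
d((16, 5), (6, -5)) = 14.1421
d((16, 5), (9, -13)) = 19.3132
d((16, 5), (29, 11)) = 14.3178
d((6, -5), (9, -13)) = 8.544
d((6, -5), (29, 11)) = 28.0179
d((9, -13), (29, 11)) = 31.241

Closest pair: (13, 0) and (16, 5) with distance 5.831

The closest pair is (13, 0) and (16, 5) with Euclidean distance 5.831. For 8 points, brute-force pairwise comparison is shown above. For large n, the divide-and-conquer algorithm (sort by x, recurse on halves, check the dividing strip) achieves O(n log n).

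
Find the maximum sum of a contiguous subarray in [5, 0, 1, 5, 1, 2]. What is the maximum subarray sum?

Using Kadane's algorithm on [5, 0, 1, 5, 1, 2]:

Scanning through the array:
Position 1 (value 0): max_ending_here = 5, max_so_far = 5
Position 2 (value 1): max_ending_here = 6, max_so_far = 6
Position 3 (value 5): max_ending_here = 11, max_so_far = 11
Position 4 (value 1): max_ending_here = 12, max_so_far = 12
Position 5 (value 2): max_ending_here = 14, max_so_far = 14

Maximum subarray: [5, 0, 1, 5, 1, 2]
Maximum sum: 14

The maximum subarray is [5, 0, 1, 5, 1, 2] with sum 14. This subarray runs from index 0 to index 5.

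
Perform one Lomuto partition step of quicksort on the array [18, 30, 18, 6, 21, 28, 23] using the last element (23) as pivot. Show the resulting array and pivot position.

Lomuto partition with pivot = 23:

Initial array: [18, 30, 18, 6, 21, 28, 23]

arr[0]=18 <= 23: swap with position 0, array becomes [18, 30, 18, 6, 21, 28, 23]
arr[1]=30 > 23: no swap
arr[2]=18 <= 23: swap with position 1, array becomes [18, 18, 30, 6, 21, 28, 23]
arr[3]=6 <= 23: swap with position 2, array becomes [18, 18, 6, 30, 21, 28, 23]
arr[4]=21 <= 23: swap with position 3, array becomes [18, 18, 6, 21, 30, 28, 23]
arr[5]=28 > 23: no swap

Place pivot at position 4: [18, 18, 6, 21, 23, 28, 30]
Pivot position: 4

After partitioning with pivot 23, the array becomes [18, 18, 6, 21, 23, 28, 30]. The pivot is placed at index 4. All elements to the left of the pivot are <= 23, and all elements to the right are > 23.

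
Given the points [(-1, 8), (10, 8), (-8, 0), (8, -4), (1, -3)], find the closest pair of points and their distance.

Computing all pairwise distances among 5 points:

d((-1, 8), (10, 8)) = 11.0
d((-1, 8), (-8, 0)) = 10.6301
d((-1, 8), (8, -4)) = 15.0
d((-1, 8), (1, -3)) = 11.1803
d((10, 8), (-8, 0)) = 19.6977
d((10, 8), (8, -4)) = 12.1655
d((10, 8), (1, -3)) = 14.2127
d((-8, 0), (8, -4)) = 16.4924
d((-8, 0), (1, -3)) = 9.4868
d((8, -4), (1, -3)) = 7.0711 <-- minimum

Closest pair: (8, -4) and (1, -3) with distance 7.0711

The closest pair is (8, -4) and (1, -3) with Euclidean distance 7.0711. For 5 points, brute-force pairwise comparison is shown above. For large n, the divide-and-conquer algorithm (sort by x, recurse on halves, check the dividing strip) achieves O(n log n).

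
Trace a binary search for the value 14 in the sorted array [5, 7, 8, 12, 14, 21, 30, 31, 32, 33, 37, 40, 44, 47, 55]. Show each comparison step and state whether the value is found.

Binary search for 14 in [5, 7, 8, 12, 14, 21, 30, 31, 32, 33, 37, 40, 44, 47, 55]:

lo=0, hi=14, mid=7, arr[mid]=31 -> 31 > 14, search left half
lo=0, hi=6, mid=3, arr[mid]=12 -> 12 < 14, search right half
lo=4, hi=6, mid=5, arr[mid]=21 -> 21 > 14, search left half
lo=4, hi=4, mid=4, arr[mid]=14 -> Found target at index 4!

Binary search finds 14 at index 4 after 4 comparisons. The search repeatedly halves the search space by comparing with the middle element.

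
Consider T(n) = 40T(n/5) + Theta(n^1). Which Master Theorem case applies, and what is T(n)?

Master Theorem for T(n) = 40T(n/5) + O(n^1):

a = 40, b = 5, c = 1
log_b(a) = log_5(40) = 2.2920

Case 1: c = 1 < log_5(40) = 2.2920
T(n) = O(n^(log_5 40))

For T(n) = 40T(n/5) + O(n^1): log_5(40) = 2.2920. This is Case 1 of the Master Theorem (c < log_b(a), work dominated by leaves), giving O(n^(log_5 40)).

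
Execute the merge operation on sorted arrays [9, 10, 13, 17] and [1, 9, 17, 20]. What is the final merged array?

Merging process:

Compare 9 vs 1: take 1 from right. Merged: [1]
Compare 9 vs 9: take 9 from left. Merged: [1, 9]
Compare 10 vs 9: take 9 from right. Merged: [1, 9, 9]
Compare 10 vs 17: take 10 from left. Merged: [1, 9, 9, 10]
Compare 13 vs 17: take 13 from left. Merged: [1, 9, 9, 10, 13]
Compare 17 vs 17: take 17 from left. Merged: [1, 9, 9, 10, 13, 17]
Append remaining from right: [17, 20]. Merged: [1, 9, 9, 10, 13, 17, 17, 20]

Final merged array: [1, 9, 9, 10, 13, 17, 17, 20]
Total comparisons: 6

The merged array is [1, 9, 9, 10, 13, 17, 17, 20], requiring 6 comparisons. The merge step runs in O(n) time where n is the total number of elements.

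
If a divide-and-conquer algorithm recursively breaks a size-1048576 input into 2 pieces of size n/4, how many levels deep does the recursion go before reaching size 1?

For divide and conquer with division factor 4:

Problem sizes at each level:
Level 0: 1048576
Level 1: 262144
Level 2: 65536
Level 3: 16384
Level 4: 4096
Level 5: 1024
Level 6: 256
Level 7: 64
Level 8: 16
Level 9: 4
Level 10: 1

The root is level 0 and the size-1 base case is level 10 (the tree spans levels 0 through 10, i.e. 11 levels counting the root), so the depth is the number of divisions: log_4(1048576) = 10

The recursion tree depth is log_4(1048576) = 10. At each level, the problem size is divided by 4, so it takes 10 divisions to reduce to a base case of size 1. The algorithm makes 2 recursive calls at each level.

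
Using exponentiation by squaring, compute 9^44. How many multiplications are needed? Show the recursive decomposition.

Computing 9^44 by squaring (build up from 9^1; each line after the first costs one multiplication):

9^1 = 9
9^2 = (9^1)^2 = 9^2 = 81
9^4 = (9^2)^2 = 81^2 = 6561
9^5 = 9 * 9^4 = 9 * 6561 = 59049
9^10 = (9^5)^2 = 59049^2 = 3486784401
9^11 = 9 * 9^10 = 9 * 3486784401 = 31381059609
9^22 = (9^11)^2 = 31381059609^2 = 984770902183611232881
9^44 = (9^22)^2 = 984770902183611232881^2 = 969773729787523602876821942164080815560161

Result: 969773729787523602876821942164080815560161
Multiplications needed: 7 (7 lines after 9^1)

9^44 = 969773729787523602876821942164080815560161. Using exponentiation by squaring, this requires 7 multiplications. The key idea: if the exponent is even, square the half-power; if odd, multiply by the base once.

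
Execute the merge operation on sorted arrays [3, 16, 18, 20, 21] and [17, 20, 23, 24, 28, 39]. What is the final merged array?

Merging process:

Compare 3 vs 17: take 3 from left. Merged: [3]
Compare 16 vs 17: take 16 from left. Merged: [3, 16]
Compare 18 vs 17: take 17 from right. Merged: [3, 16, 17]
Compare 18 vs 20: take 18 from left. Merged: [3, 16, 17, 18]
Compare 20 vs 20: take 20 from left. Merged: [3, 16, 17, 18, 20]
Compare 21 vs 20: take 20 from right. Merged: [3, 16, 17, 18, 20, 20]
Compare 21 vs 23: take 21 from left. Merged: [3, 16, 17, 18, 20, 20, 21]
Append remaining from right: [23, 24, 28, 39]. Merged: [3, 16, 17, 18, 20, 20, 21, 23, 24, 28, 39]

Final merged array: [3, 16, 17, 18, 20, 20, 21, 23, 24, 28, 39]
Total comparisons: 7

The merged array is [3, 16, 17, 18, 20, 20, 21, 23, 24, 28, 39], requiring 7 comparisons. The merge step runs in O(n) time where n is the total number of elements.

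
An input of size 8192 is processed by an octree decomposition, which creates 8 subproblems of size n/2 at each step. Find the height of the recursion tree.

For divide and conquer with division factor 2:

Problem sizes at each level:
Level 0: 8192
Level 1: 4096
Level 2: 2048
Level 3: 1024
Level 4: 512
Level 5: 256
Level 6: 128
Level 7: 64
Level 8: 32
Level 9: 16
Level 10: 8
Level 11: 4
Level 12: 2
Level 13: 1

The root is level 0 and the size-1 base case is level 13 (the tree spans levels 0 through 13, i.e. 14 levels counting the root), so the depth is the number of divisions: log_2(8192) = 13

The recursion tree depth is log_2(8192) = 13. At each level, the problem size is divided by 2, so it takes 13 divisions to reduce to a base case of size 1. The algorithm makes 8 recursive calls at each level.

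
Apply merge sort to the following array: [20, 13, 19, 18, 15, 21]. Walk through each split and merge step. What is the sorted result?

Merge sort trace:

Split: [20, 13, 19, 18, 15, 21] -> [20, 13, 19] and [18, 15, 21]
  Split: [20, 13, 19] -> [20] and [13, 19]
    Split: [13, 19] -> [13] and [19]
    Merge: [13] + [19] -> [13, 19]
  Merge: [20] + [13, 19] -> [13, 19, 20]
  Split: [18, 15, 21] -> [18] and [15, 21]
    Split: [15, 21] -> [15] and [21]
    Merge: [15] + [21] -> [15, 21]
  Merge: [18] + [15, 21] -> [15, 18, 21]
Merge: [13, 19, 20] + [15, 18, 21] -> [13, 15, 18, 19, 20, 21]

Final sorted array: [13, 15, 18, 19, 20, 21]

The merge sort proceeds by recursively splitting the array and merging sorted halves.
After all merges, the sorted array is [13, 15, 18, 19, 20, 21].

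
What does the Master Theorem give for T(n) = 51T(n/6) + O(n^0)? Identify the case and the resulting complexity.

Master Theorem for T(n) = 51T(n/6) + O(n^0):

a = 51, b = 6, c = 0
log_b(a) = log_6(51) = 2.1944

Case 1: c = 0 < log_6(51) = 2.1944
T(n) = O(n^(log_6 51))

For T(n) = 51T(n/6) + O(n^0): log_6(51) = 2.1944. This is Case 1 of the Master Theorem (c < log_b(a), work dominated by leaves), giving O(n^(log_6 51)).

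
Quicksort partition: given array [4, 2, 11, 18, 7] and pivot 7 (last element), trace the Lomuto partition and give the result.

Lomuto partition with pivot = 7:

Initial array: [4, 2, 11, 18, 7]

arr[0]=4 <= 7: swap with position 0, array becomes [4, 2, 11, 18, 7]
arr[1]=2 <= 7: swap with position 1, array becomes [4, 2, 11, 18, 7]
arr[2]=11 > 7: no swap
arr[3]=18 > 7: no swap

Place pivot at position 2: [4, 2, 7, 18, 11]
Pivot position: 2

After partitioning with pivot 7, the array becomes [4, 2, 7, 18, 11]. The pivot is placed at index 2. All elements to the left of the pivot are <= 7, and all elements to the right are > 7.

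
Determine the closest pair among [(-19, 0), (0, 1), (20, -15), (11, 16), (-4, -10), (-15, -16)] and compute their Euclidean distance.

Computing all pairwise distances among 6 points:

d((-19, 0), (0, 1)) = 19.0263
d((-19, 0), (20, -15)) = 41.7852
d((-19, 0), (11, 16)) = 34.0
d((-19, 0), (-4, -10)) = 18.0278
d((-19, 0), (-15, -16)) = 16.4924
d((0, 1), (20, -15)) = 25.6125
d((0, 1), (11, 16)) = 18.6011
d((0, 1), (-4, -10)) = 11.7047 <-- minimum
d((0, 1), (-15, -16)) = 22.6716
d((20, -15), (11, 16)) = 32.28
d((20, -15), (-4, -10)) = 24.5153
d((20, -15), (-15, -16)) = 35.0143
d((11, 16), (-4, -10)) = 30.0167
d((11, 16), (-15, -16)) = 41.2311
d((-4, -10), (-15, -16)) = 12.53

Closest pair: (0, 1) and (-4, -10) with distance 11.7047

The closest pair is (0, 1) and (-4, -10) with Euclidean distance 11.7047. For 6 points, brute-force pairwise comparison is shown above. For large n, the divide-and-conquer algorithm (sort by x, recurse on halves, check the dividing strip) achieves O(n log n).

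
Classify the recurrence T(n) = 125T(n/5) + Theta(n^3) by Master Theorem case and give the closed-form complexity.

Master Theorem for T(n) = 125T(n/5) + O(n^3):

a = 125, b = 5, c = 3
log_b(a) = log_5(125) = 3.0000

Case 2: c = 3 = log_5(125) = 3.0000
T(n) = O(n^3 log n) = O(n^3 log n)

For T(n) = 125T(n/5) + O(n^3): log_5(125) = 3.0000. This is Case 2 of the Master Theorem (c = log_b(a), equal work at all levels), giving O(n^3 log n).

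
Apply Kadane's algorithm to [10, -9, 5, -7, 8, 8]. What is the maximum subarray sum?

Using Kadane's algorithm on [10, -9, 5, -7, 8, 8]:

Scanning through the array:
Position 1 (value -9): max_ending_here = 1, max_so_far = 10
Position 2 (value 5): max_ending_here = 6, max_so_far = 10
Position 3 (value -7): max_ending_here = -1, max_so_far = 10
Position 4 (value 8): max_ending_here = 8, max_so_far = 10
Position 5 (value 8): max_ending_here = 16, max_so_far = 16

Maximum subarray: [8, 8]
Maximum sum: 16

The maximum subarray is [8, 8] with sum 16. This subarray runs from index 4 to index 5.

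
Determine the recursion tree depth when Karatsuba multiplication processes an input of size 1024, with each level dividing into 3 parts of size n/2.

For divide and conquer with division factor 2:

Problem sizes at each level:
Level 0: 1024
Level 1: 512
Level 2: 256
Level 3: 128
Level 4: 64
Level 5: 32
Level 6: 16
Level 7: 8
Level 8: 4
Level 9: 2
Level 10: 1

The root is level 0 and the size-1 base case is level 10 (the tree spans levels 0 through 10, i.e. 11 levels counting the root), so the depth is the number of divisions: log_2(1024) = 10

The recursion tree depth is log_2(1024) = 10. At each level, the problem size is divided by 2, so it takes 10 divisions to reduce to a base case of size 1. The algorithm makes 3 recursive calls at each level.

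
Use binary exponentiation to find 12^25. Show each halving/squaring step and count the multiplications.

Computing 12^25 by squaring (build up from 12^1; each line after the first costs one multiplication):

12^1 = 12
12^2 = (12^1)^2 = 12^2 = 144
12^3 = 12 * 12^2 = 12 * 144 = 1728
12^6 = (12^3)^2 = 1728^2 = 2985984
12^12 = (12^6)^2 = 2985984^2 = 8916100448256
12^24 = (12^12)^2 = 8916100448256^2 = 79496847203390844133441536
12^25 = 12 * 12^24 = 12 * 79496847203390844133441536 = 953962166440690129601298432

Result: 953962166440690129601298432
Multiplications needed: 6 (6 lines after 12^1)

12^25 = 953962166440690129601298432. Using exponentiation by squaring, this requires 6 multiplications. The key idea: if the exponent is even, square the half-power; if odd, multiply by the base once.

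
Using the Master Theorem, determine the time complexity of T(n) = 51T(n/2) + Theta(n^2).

Master Theorem for T(n) = 51T(n/2) + O(n^2):

a = 51, b = 2, c = 2
log_b(a) = log_2(51) = 5.6724

Case 1: c = 2 < log_2(51) = 5.6724
T(n) = O(n^(log_2 51))

For T(n) = 51T(n/2) + O(n^2): log_2(51) = 5.6724. This is Case 1 of the Master Theorem (c < log_b(a), work dominated by leaves), giving O(n^(log_2 51)).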